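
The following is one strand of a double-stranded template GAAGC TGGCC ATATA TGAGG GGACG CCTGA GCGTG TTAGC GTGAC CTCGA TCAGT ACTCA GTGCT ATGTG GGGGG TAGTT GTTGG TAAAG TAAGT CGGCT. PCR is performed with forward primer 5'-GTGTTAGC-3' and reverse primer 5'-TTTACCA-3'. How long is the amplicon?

Scanning the template, GTGTTAGC occurs at positions 33–40; this primer anneals to the bottom strand there with its 3' end pointing downstream.
Reverse complement of the reverse primer: TGGTAAA. This occurs on the top strand at positions 83–89.
Amplicon spans positions 33–89: 57 bp.

57 bp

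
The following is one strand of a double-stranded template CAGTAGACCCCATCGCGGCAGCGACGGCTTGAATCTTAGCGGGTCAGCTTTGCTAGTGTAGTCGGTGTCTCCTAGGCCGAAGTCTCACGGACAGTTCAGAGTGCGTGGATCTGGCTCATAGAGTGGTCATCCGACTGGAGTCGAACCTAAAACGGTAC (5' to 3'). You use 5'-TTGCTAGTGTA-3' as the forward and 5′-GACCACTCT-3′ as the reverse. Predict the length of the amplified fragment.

79 bp

The forward primer matches the template at positions 50–60.
Reverse complement of the reverse primer: AGAGTGGTC. This occurs on the top strand at positions 120–128.
The product runs from position 50 to position 128, so its length is 128 − 50 + 1 = 79 bp.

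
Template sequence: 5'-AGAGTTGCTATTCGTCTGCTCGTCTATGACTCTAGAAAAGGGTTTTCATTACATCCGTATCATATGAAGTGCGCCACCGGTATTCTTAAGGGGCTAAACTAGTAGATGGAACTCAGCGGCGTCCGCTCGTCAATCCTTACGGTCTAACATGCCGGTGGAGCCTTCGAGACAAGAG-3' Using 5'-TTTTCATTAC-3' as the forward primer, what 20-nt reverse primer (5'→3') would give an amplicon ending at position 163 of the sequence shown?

The forward primer binds at positions 43–52; the product's 3' end on the top strand is position 163.
The reverse primer anneals to the top strand over positions 144–163, i.e. to CTAACATGCCGGTGGAGCCT.
Its sequence written 5'→3' is the reverse complement: AGGCTCCACCGGCATGTTAG.

5'-AGGCTCCACCGGCATGTTAG-3'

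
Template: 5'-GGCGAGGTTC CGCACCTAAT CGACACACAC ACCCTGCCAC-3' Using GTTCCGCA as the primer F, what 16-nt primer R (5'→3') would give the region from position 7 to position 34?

The product's 3' end on the top strand is position 34.
The reverse primer anneals to the top strand over positions 19–34, i.e. to ATCGACACACACACCC.
Its sequence written 5'→3' is the reverse complement: GGGTGTGTGTGTCGAT.

5'-GGGTGTGTGTGTCGAT-3'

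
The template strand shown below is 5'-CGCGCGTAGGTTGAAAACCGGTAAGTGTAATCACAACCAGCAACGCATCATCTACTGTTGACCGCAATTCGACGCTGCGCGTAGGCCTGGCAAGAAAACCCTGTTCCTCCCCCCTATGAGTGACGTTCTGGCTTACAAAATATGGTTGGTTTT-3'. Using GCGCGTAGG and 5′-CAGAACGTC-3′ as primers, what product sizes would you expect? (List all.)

129 bp, 54 bp

The forward primer GCGCGTAGG matches the top strand at positions 2–10, 77–85.
The reverse primer's reverse complement is GACGTTCTG, matching at positions 122–130.
Each forward site pairs with the reverse site to give a product ending at position 130: sizes 129, 54 bp.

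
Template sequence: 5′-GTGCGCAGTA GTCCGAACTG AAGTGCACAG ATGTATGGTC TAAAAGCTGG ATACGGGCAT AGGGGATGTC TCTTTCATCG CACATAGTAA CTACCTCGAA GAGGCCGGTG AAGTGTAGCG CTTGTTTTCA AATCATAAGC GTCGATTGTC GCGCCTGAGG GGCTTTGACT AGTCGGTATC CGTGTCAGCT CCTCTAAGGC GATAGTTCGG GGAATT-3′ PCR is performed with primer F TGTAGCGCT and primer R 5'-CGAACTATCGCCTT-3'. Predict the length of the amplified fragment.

96 bp

The forward primer matches the template at positions 114–122.
The reverse primer's reverse complement is AAGGCGATAGTTCG, which matches the template at positions 196–209.
Amplicon spans positions 114–209: 96 bp.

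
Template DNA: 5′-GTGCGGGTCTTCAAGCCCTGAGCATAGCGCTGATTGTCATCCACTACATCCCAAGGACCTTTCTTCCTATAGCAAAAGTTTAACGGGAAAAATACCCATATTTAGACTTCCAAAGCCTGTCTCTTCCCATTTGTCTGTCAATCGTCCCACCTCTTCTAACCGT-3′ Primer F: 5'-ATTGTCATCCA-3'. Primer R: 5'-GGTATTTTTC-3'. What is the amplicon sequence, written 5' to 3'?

5'-ATTGTCATCCACTACATCCCAAGGACCTTTCTTCCTATAGCAAAAGTTTAACGGGAAAAATACC-3'

Scanning the template, ATTGTCATCCA occurs at positions 33–43; this primer anneals to the bottom strand there with its 3' end pointing downstream.
The reverse primer's reverse complement is GAAAAATACC, which matches the template at positions 87–96.
The product is the template from position 33 through 96 (64 bp).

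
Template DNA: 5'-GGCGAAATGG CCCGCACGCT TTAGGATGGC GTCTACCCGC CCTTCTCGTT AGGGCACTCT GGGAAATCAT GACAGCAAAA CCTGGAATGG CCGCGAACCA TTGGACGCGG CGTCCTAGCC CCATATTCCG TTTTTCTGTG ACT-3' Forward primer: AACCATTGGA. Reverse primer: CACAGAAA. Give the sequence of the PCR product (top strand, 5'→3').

Forward primer AACCATTGGA is found on the top strand at positions 96–105.
The reverse primer's reverse complement is TTTCTGTG, which matches the template at positions 133–140.
The product is the template from position 96 through 140 (45 bp).

5'-AACCATTGGACGCGGCGTCCTAGCCCCATATTCCGTTTTTCTGTG-3'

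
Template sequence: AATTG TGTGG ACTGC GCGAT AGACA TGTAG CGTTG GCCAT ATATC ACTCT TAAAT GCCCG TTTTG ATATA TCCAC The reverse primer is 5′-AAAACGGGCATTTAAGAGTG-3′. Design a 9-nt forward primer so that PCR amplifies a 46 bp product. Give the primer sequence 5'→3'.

5'-ATAGACATG-3'

The reverse primer's reverse complement CACTCTTAAATGCCCGTTTT matches the template at positions 45–64, so the product ends at position 64.
A 46 bp product then starts at position 64 − 46 + 1 = 19.
The forward primer is identical to the top strand there: ATAGACATG.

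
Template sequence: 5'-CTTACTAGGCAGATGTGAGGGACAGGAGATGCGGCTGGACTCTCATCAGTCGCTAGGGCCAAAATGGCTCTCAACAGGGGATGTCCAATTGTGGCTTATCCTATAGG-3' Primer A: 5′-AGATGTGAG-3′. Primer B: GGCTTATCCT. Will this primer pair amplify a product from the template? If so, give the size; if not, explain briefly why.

No product — both primers anneal to the same strand and extend in the same direction.

Primer A (AGATGTGAG) matches the top strand at positions 11–19 (3' end points downstream).
Primer B (GGCTTATCCT) also matches the top strand directly, at positions 93–102 — its reverse complement AGGATAAGCC is not present.
Both primers anneal to the bottom strand with 3' ends pointing the same way, so neither can prime synthesis back toward the other.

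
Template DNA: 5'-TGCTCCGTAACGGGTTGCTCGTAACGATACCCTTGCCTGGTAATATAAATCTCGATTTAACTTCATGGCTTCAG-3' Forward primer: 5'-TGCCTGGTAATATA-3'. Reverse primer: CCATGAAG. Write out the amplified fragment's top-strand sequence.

5'-TGCCTGGTAATATAAATCTCGATTTAACTTCATGG-3'

The forward primer matches the template at positions 34–47.
The reverse primer's reverse complement is CTTCATGG, which matches the template at positions 61–68.
The product is the template from position 34 through 68 (35 bp).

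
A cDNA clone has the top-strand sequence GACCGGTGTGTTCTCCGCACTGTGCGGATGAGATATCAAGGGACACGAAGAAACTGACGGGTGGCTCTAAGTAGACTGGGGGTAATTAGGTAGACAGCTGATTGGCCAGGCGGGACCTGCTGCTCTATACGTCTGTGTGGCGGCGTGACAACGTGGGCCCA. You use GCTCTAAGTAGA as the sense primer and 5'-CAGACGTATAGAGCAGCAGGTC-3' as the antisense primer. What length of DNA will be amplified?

72 bp

The forward primer matches the template at positions 64–75.
The reverse primer's reverse complement is GACCTGCTGCTCTATACGTCTG, which matches the template at positions 114–135.
The product runs from position 64 to position 135, so its length is 135 − 64 + 1 = 72 bp.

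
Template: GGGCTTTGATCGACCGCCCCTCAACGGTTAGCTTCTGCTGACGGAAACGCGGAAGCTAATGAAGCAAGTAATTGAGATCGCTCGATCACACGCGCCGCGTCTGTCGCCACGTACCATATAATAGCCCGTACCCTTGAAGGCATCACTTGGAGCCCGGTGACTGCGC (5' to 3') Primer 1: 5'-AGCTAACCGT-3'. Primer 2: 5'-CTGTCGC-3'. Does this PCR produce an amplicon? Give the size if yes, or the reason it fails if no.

Primer 1 (AGCTAACCGT) has reverse complement ACGGTTAGCT, which matches the top strand at positions 24–33; primer 1 anneals to the top strand there with its 3' end pointing upstream toward position 24.
Primer 2 (CTGTCGC) matches the top strand directly at positions 101–107; it anneals to the bottom strand with its 3' end pointing downstream toward position 107.
The 3' ends diverge (primer 1 extends toward position 1, primer 2 toward position 166), so the primers never converge on a shared product.

No product — the primers' 3' ends point away from each other.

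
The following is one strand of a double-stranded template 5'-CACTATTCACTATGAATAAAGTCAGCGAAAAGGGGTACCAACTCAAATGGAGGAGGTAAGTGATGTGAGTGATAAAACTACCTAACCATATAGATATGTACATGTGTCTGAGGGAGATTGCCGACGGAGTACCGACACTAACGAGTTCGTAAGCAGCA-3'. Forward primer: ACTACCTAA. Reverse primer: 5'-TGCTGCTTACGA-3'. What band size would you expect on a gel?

The forward primer matches the template at positions 77–85.
Reverse complement of the reverse primer: TCGTAAGCAGCA. This occurs on the top strand at positions 147–158.
Product length = (reverse-primer end) − (forward-primer start) + 1 = 158 − 77 + 1 = 82 bp.

82 bp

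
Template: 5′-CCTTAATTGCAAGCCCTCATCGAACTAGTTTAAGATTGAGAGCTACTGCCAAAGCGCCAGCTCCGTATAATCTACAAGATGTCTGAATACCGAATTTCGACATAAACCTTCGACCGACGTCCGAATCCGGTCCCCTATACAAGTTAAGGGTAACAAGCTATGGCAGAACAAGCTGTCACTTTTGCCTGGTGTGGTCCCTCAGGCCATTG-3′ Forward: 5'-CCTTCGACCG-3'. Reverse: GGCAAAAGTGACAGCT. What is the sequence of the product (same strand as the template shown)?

5'-CCTTCGACCGACGTCCGAATCCGGTCCCCTATACAAGTTAAGGGTAACAAGCTATGGCAGAACAAGCTGTCACTTTTGCC-3'

Forward primer CCTTCGACCG is found on the top strand at positions 107–116.
Reverse complement of the reverse primer: AGCTGTCACTTTTGCC. This occurs on the top strand at positions 171–186.
The product is the template from position 107 through 186 (80 bp).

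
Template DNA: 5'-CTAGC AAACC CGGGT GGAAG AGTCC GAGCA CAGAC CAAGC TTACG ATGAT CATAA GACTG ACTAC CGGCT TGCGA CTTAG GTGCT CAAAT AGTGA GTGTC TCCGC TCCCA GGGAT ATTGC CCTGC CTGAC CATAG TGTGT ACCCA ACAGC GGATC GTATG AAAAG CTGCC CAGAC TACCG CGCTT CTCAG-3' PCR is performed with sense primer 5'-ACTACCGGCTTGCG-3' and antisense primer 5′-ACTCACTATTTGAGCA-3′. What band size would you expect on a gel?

37 bp

Scanning the template, ACTACCGGCTTGCG occurs at positions 61–74; this primer anneals to the bottom strand there with its 3' end pointing downstream.
Reverse complement of the reverse primer: TGCTCAAATAGTGAGT. This occurs on the top strand at positions 82–97.
Product length = (reverse-primer end) − (forward-primer start) + 1 = 97 − 61 + 1 = 37 bp.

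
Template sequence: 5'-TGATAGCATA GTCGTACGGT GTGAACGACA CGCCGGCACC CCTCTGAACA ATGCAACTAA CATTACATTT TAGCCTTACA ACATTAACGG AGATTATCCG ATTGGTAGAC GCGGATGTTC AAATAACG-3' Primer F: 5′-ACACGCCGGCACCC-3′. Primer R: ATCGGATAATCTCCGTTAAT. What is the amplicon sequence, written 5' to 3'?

Scanning the template, ACACGCCGGCACCC occurs at positions 28–41; this primer anneals to the bottom strand there with its 3' end pointing downstream.
Reverse complement of the reverse primer: ATTAACGGAGATTATCCGAT. This occurs on the top strand at positions 83–102.
The product is the template from position 28 through 102 (75 bp).

5'-ACACGCCGGCACCCCTCTGAACAATGCAACTAACATTACATTTTAGCCTTACAACATTAACGGAGATTATCCGAT-3'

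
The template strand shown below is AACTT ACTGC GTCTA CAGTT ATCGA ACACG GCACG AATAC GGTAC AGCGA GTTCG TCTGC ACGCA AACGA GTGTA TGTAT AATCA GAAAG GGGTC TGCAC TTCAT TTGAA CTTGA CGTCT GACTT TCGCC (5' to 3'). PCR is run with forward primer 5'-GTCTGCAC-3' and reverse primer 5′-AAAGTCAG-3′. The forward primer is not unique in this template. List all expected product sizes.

72 bp, 34 bp

The forward primer GTCTGCAC matches the top strand at positions 55–62, 93–100.
The reverse primer's reverse complement is CTGACTTT, matching at positions 119–126.
Each forward site pairs with the reverse site to give a product ending at position 126: sizes 72, 34 bp.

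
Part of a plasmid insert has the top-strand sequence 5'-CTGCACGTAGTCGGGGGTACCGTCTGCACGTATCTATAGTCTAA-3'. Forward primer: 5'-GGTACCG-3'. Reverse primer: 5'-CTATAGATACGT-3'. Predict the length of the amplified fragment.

The forward primer matches the template at positions 16–22.
Reverse complement of the reverse primer: ACGTATCTATAG. This occurs on the top strand at positions 28–39.
Product length = (reverse-primer end) − (forward-primer start) + 1 = 39 − 16 + 1 = 24 bp.

24 bp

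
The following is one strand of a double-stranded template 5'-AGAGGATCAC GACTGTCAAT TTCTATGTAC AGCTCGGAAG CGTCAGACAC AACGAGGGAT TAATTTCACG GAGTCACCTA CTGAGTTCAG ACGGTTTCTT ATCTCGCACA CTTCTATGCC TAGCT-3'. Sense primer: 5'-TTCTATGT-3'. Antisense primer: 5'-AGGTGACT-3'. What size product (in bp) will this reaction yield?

59 bp

Forward primer TTCTATGT is found on the top strand at positions 21–28.
Reverse complement of the reverse primer: AGTCACCT. This occurs on the top strand at positions 72–79.
Product length = (reverse-primer end) − (forward-primer start) + 1 = 79 − 21 + 1 = 59 bp.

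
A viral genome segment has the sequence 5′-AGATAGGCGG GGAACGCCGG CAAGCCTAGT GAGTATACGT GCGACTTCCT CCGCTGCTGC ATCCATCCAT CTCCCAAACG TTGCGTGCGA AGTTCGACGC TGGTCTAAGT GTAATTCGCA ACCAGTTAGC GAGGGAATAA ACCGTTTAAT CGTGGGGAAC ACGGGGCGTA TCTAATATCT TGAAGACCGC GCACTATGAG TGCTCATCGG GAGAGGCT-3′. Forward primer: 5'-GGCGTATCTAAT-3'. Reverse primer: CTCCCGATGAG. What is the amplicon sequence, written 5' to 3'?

5'-GGCGTATCTAATATCTTGAAGACCGCGCACTATGAGTGCTCATCGGGAG-3'

The forward primer matches the template at positions 165–176.
The reverse primer's reverse complement is CTCATCGGGAG, which matches the template at positions 203–213.
The product is the template from position 165 through 213 (49 bp).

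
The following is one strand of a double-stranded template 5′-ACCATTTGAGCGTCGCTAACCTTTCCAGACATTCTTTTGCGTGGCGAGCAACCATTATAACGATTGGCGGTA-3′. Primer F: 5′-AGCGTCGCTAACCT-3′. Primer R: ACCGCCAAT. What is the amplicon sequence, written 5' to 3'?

5'-AGCGTCGCTAACCTTTCCAGACATTCTTTTGCGTGGCGAGCAACCATTATAACGATTGGCGGT-3'

Scanning the template, AGCGTCGCTAACCT occurs at positions 9–22; this primer anneals to the bottom strand there with its 3' end pointing downstream.
Reverse complement of the reverse primer: ATTGGCGGT. This occurs on the top strand at positions 63–71.
The product is the template from position 9 through 71 (63 bp).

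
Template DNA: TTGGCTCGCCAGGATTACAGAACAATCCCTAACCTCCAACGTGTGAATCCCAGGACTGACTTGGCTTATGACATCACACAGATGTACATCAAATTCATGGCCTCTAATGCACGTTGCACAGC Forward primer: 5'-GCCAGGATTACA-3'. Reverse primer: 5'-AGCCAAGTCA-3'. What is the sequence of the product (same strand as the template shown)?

5'-GCCAGGATTACAGAACAATCCCTAACCTCCAACGTGTGAATCCCAGGACTGACTTGGCT-3'

Scanning the template, GCCAGGATTACA occurs at positions 8–19; this primer anneals to the bottom strand there with its 3' end pointing downstream.
Taking the reverse complement of AGCCAAGTCA gives TGACTTGGCT, found at positions 57–66 on the template; the primer anneals here to the top strand with its 3' end pointing upstream.
The product is the template from position 8 through 66 (59 bp).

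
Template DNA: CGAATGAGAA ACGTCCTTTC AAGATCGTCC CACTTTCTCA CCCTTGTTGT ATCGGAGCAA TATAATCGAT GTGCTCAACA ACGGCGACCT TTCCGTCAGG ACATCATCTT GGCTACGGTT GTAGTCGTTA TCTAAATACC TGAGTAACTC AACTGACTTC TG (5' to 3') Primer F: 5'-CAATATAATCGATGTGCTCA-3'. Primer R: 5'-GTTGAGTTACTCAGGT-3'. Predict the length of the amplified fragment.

The forward primer matches the template at positions 58–77.
Taking the reverse complement of GTTGAGTTACTCAGGT gives ACCTGAGTAACTCAAC, found at positions 138–153 on the template; the primer anneals here to the top strand with its 3' end pointing upstream.
Amplicon spans positions 58–153: 96 bp.

96 bp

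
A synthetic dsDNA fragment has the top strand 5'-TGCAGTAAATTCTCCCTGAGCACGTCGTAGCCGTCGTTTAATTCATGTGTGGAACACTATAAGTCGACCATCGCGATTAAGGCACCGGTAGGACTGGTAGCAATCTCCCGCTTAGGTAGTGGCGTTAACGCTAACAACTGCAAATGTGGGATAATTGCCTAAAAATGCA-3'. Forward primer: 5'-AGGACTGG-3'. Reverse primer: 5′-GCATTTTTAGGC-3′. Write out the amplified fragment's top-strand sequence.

The forward primer matches the template at positions 90–97.
Reverse complement of the reverse primer: GCCTAAAAATGC. This occurs on the top strand at positions 157–168.
The product is the template from position 90 through 168 (79 bp).

5'-AGGACTGGTAGCAATCTCCCGCTTAGGTAGTGGCGTTAACGCTAACAACTGCAAATGTGGGATAATTGCCTAAAAATGC-3'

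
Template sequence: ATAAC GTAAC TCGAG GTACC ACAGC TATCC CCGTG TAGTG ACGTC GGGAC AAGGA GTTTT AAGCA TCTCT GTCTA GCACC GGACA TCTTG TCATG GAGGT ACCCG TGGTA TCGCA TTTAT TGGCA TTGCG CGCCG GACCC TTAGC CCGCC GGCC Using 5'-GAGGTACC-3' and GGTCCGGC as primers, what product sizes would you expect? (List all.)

127 bp, 44 bp

The forward primer GAGGTACC matches the top strand at positions 13–20, 96–103.
The reverse primer's reverse complement is GCCGGACC, matching at positions 132–139.
Each forward site pairs with the reverse site to give a product ending at position 139: sizes 127, 44 bp.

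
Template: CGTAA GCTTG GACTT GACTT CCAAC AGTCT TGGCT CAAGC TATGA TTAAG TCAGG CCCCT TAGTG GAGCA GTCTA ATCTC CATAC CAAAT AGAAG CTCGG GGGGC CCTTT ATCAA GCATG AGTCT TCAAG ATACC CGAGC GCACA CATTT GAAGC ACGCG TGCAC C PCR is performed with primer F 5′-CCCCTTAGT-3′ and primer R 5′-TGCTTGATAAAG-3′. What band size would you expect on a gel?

63 bp

The forward primer matches the template at positions 56–64.
The reverse primer's reverse complement is CTTTATCAAGCA, which matches the template at positions 107–118.
Product length = (reverse-primer end) − (forward-primer start) + 1 = 118 − 56 + 1 = 63 bp.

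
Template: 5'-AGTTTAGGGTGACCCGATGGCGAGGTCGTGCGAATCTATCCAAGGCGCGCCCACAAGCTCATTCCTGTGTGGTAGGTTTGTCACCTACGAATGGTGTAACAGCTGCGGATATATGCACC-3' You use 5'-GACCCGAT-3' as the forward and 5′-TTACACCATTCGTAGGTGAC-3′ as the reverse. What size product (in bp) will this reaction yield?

89 bp

Scanning the template, GACCCGAT occurs at positions 11–18; this primer anneals to the bottom strand there with its 3' end pointing downstream.
Taking the reverse complement of TTACACCATTCGTAGGTGAC gives GTCACCTACGAATGGTGTAA, found at positions 80–99 on the template; the primer anneals here to the top strand with its 3' end pointing upstream.
Amplicon spans positions 11–99: 89 bp.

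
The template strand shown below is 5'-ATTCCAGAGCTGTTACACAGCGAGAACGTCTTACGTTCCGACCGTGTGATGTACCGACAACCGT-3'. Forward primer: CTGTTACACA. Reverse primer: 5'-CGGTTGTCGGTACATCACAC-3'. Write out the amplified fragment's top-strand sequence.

5'-CTGTTACACAGCGAGAACGTCTTACGTTCCGACCGTGTGATGTACCGACAACCG-3'

Forward primer CTGTTACACA is found on the top strand at positions 10–19.
Reverse complement of the reverse primer: GTGTGATGTACCGACAACCG. This occurs on the top strand at positions 44–63.
The product is the template from position 10 through 63 (54 bp).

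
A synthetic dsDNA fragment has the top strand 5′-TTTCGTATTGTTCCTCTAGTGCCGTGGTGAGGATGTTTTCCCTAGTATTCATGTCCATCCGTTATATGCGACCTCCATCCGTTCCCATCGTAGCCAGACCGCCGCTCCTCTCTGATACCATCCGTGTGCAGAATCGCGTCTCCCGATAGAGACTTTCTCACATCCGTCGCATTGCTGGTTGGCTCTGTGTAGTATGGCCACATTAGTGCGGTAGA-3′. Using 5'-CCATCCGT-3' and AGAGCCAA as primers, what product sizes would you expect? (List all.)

The forward primer CCATCCGT matches the top strand at positions 55–62, 75–82, 118–125.
The reverse primer's reverse complement is TTGGCTCT, matching at positions 179–186.
Each forward site pairs with the reverse site to give a product ending at position 186: sizes 132, 112, 69 bp.

132 bp, 112 bp, 69 bp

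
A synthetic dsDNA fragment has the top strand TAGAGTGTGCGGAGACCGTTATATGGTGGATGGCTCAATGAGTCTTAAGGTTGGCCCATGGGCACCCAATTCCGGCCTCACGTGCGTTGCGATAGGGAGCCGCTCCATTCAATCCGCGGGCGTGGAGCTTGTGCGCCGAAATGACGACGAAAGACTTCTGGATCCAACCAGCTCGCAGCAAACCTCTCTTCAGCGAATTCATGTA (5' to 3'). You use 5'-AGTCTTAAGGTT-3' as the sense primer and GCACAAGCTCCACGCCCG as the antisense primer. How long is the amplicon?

Scanning the template, AGTCTTAAGGTT occurs at positions 41–52; this primer anneals to the bottom strand there with its 3' end pointing downstream.
Reverse complement of the reverse primer: CGGGCGTGGAGCTTGTGC. This occurs on the top strand at positions 117–134.
The product runs from position 41 to position 134, so its length is 134 − 41 + 1 = 94 bp.

94 bp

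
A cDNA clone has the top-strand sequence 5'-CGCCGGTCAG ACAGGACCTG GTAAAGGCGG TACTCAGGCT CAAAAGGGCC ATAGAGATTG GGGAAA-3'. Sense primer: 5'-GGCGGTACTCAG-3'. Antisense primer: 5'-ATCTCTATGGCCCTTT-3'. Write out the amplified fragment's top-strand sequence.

Forward primer GGCGGTACTCAG is found on the top strand at positions 26–37.
Reverse complement of the reverse primer: AAAGGGCCATAGAGAT. This occurs on the top strand at positions 43–58.
The product is the template from position 26 through 58 (33 bp).

5'-GGCGGTACTCAGGCTCAAAAGGGCCATAGAGAT-3'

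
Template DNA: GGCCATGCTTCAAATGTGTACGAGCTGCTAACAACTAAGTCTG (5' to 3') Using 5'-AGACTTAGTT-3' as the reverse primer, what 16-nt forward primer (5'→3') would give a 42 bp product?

5'-GGCCATGCTTCAAATG-3'

The reverse primer's reverse complement AACTAAGTCT matches the template at positions 33–42, so the product ends at position 42.
A 42 bp product then starts at position 42 − 42 + 1 = 1.
The forward primer is identical to the top strand there: GGCCATGCTTCAAATG.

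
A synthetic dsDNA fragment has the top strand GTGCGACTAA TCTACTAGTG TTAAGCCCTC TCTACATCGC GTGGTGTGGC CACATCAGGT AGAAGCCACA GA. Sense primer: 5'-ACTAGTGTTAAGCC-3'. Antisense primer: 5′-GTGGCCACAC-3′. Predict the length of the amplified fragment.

40 bp

Scanning the template, ACTAGTGTTAAGCC occurs at positions 14–27; this primer anneals to the bottom strand there with its 3' end pointing downstream.
Taking the reverse complement of GTGGCCACAC gives GTGTGGCCAC, found at positions 44–53 on the template; the primer anneals here to the top strand with its 3' end pointing upstream.
Product length = (reverse-primer end) − (forward-primer start) + 1 = 53 − 14 + 1 = 40 bp.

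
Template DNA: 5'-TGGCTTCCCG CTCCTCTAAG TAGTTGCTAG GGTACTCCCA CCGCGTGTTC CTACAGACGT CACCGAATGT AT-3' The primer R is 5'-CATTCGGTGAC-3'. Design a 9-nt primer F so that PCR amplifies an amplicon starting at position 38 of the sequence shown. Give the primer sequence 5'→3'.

The reverse primer's reverse complement GTCACCGAATG matches the template at positions 59–69; the product starts at position 38.
The forward primer is identical to the top strand over positions 38–46: CCACCGCGT.

5'-CCACCGCGT-3'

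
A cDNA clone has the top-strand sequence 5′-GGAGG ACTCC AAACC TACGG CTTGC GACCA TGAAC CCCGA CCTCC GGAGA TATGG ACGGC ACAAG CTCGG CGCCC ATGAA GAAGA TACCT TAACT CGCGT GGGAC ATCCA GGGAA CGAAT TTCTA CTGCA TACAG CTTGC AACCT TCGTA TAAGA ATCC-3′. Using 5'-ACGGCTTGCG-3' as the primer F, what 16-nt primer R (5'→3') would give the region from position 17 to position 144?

The product's 3' end on the top strand is position 144.
The reverse primer anneals to the top strand over positions 129–144, i.e. to CATACAGCTTGCAACC.
Its sequence written 5'→3' is the reverse complement: GGTTGCAAGCTGTATG.

5'-GGTTGCAAGCTGTATG-3'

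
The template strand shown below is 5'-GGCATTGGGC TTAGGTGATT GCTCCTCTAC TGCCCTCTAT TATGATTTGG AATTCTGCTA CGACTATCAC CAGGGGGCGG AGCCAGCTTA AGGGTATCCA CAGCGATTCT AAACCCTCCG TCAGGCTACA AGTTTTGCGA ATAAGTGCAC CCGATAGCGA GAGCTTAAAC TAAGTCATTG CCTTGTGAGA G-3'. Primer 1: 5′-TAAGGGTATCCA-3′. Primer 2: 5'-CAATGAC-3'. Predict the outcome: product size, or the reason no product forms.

Yes — a 92 bp product.

Primer 1 (TAAGGGTATCCA) matches the top strand at positions 89–100; it acts as a forward primer.
Primer 2's reverse complement is GTCATTG, matching the top strand at positions 174–180; it acts as a reverse primer.
The 3' ends face each other across positions 89–180, giving a 92 bp product.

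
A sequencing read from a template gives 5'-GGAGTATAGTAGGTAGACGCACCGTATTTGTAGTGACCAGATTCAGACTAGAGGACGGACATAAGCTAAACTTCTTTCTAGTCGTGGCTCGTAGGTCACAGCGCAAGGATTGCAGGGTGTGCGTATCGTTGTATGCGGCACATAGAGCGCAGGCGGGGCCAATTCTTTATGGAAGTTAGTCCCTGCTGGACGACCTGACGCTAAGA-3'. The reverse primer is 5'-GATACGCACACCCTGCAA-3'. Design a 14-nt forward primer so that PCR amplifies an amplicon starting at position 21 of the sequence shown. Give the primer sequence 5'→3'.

5'-ACCGTATTTGTAGT-3'

The reverse primer's reverse complement TTGCAGGGTGTGCGTATC matches the template at positions 110–127; the product starts at position 21.
The forward primer is identical to the top strand over positions 21–34: ACCGTATTTGTAGT.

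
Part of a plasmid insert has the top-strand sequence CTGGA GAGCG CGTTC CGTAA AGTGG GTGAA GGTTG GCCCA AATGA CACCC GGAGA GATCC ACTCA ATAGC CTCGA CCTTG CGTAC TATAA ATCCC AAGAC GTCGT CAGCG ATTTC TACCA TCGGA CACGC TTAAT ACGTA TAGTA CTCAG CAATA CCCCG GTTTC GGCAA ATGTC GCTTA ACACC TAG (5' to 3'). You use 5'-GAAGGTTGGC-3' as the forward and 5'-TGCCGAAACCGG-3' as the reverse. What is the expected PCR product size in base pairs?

Forward primer GAAGGTTGGC is found on the top strand at positions 28–37.
The reverse primer's reverse complement is CCGGTTTCGGCA, which matches the template at positions 158–169.
The product runs from position 28 to position 169, so its length is 169 − 28 + 1 = 142 bp.

142 bp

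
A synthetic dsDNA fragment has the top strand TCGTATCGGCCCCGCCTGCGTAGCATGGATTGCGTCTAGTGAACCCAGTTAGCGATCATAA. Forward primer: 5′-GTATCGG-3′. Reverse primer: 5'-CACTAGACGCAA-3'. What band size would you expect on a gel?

39 bp

Scanning the template, GTATCGG occurs at positions 3–9; this primer anneals to the bottom strand there with its 3' end pointing downstream.
Reverse complement of the reverse primer: TTGCGTCTAGTG. This occurs on the top strand at positions 30–41.
Amplicon spans positions 3–41: 39 bp.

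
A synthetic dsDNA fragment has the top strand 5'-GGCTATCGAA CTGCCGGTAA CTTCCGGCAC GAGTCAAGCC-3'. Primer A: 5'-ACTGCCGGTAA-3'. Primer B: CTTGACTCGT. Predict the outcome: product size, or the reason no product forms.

Yes — a 29 bp product.

Primer A (ACTGCCGGTAA) matches the top strand at positions 10–20; it acts as a forward primer.
Primer B's reverse complement is ACGAGTCAAG, matching the top strand at positions 29–38; it acts as a reverse primer.
The 3' ends face each other across positions 10–38, giving a 29 bp product.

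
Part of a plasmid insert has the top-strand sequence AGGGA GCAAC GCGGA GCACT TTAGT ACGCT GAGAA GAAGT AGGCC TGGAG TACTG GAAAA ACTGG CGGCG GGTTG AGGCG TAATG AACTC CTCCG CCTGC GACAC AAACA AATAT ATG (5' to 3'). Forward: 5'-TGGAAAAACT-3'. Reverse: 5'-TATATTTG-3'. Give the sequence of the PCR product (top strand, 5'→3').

5'-TGGAAAAACTGGCGGCGGGTTGAGGCGTAATGAACTCCTCCGCCTGCGACACAAACAAATATA-3'

Forward primer TGGAAAAACT is found on the top strand at positions 54–63.
The reverse primer's reverse complement is CAAATATA, which matches the template at positions 109–116.
The product is the template from position 54 through 116 (63 bp).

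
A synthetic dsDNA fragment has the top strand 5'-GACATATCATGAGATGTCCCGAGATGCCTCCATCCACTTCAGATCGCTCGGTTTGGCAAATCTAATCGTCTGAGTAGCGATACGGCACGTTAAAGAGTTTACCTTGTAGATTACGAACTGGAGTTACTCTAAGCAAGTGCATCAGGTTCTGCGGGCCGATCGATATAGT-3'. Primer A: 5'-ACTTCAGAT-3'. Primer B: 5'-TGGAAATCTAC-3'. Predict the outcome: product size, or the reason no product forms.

No product — primer B has no binding site in the template.

Primer B (TGGAAATCTAC) does not match the top strand, and its reverse complement GTAGATTTCCA does not match either.
With no annealing site for primer B, no amplification occurs.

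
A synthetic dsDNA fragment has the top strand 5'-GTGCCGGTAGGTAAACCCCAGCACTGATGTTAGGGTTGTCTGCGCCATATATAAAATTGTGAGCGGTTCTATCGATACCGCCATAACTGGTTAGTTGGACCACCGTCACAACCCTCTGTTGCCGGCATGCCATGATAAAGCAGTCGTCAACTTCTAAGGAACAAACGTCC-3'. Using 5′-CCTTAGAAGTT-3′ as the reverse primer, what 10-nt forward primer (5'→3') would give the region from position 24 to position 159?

The reverse primer's reverse complement AACTTCTAAGG matches the template at positions 149–159; the product starts at position 24.
The forward primer is identical to the top strand over positions 24–33: CTGATGTTAG.

5'-CTGATGTTAG-3'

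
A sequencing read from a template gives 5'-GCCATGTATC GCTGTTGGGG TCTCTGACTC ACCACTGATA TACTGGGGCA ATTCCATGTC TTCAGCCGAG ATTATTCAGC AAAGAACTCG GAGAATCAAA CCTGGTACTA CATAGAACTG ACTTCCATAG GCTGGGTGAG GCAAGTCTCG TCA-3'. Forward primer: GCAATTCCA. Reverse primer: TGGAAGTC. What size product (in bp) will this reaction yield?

Scanning the template, GCAATTCCA occurs at positions 48–56; this primer anneals to the bottom strand there with its 3' end pointing downstream.
Reverse complement of the reverse primer: GACTTCCA. This occurs on the top strand at positions 120–127.
Product length = (reverse-primer end) − (forward-primer start) + 1 = 127 − 48 + 1 = 80 bp.

80 bp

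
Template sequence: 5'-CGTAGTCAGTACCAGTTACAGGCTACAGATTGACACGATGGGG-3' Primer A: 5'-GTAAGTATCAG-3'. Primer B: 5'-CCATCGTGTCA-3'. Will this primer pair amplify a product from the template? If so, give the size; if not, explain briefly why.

No product — primer A has no binding site in the template.

Primer A (GTAAGTATCAG) does not match the top strand, and its reverse complement CTGATACTTAC does not match either.
With no annealing site for primer A, no amplification occurs.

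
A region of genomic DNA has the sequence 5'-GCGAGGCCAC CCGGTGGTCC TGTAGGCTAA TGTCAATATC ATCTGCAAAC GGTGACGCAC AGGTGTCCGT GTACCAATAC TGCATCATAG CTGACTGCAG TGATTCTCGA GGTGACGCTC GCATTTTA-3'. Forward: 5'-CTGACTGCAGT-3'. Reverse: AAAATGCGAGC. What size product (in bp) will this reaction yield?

37 bp

Forward primer CTGACTGCAGT is found on the top strand at positions 91–101.
Reverse complement of the reverse primer: GCTCGCATTTT. This occurs on the top strand at positions 117–127.
Amplicon spans positions 91–127: 37 bp.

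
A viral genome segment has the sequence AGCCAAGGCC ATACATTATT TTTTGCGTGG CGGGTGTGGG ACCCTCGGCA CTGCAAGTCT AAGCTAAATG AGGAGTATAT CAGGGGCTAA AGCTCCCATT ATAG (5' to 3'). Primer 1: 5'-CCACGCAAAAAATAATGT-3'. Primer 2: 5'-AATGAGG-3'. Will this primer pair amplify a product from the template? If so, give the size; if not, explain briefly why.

Primer 1 (CCACGCAAAAAATAATGT) has reverse complement ACATTATTTTTTGCGTGG, which matches the top strand at positions 13–30; primer 1 anneals to the top strand there with its 3' end pointing upstream toward position 13.
Primer 2 (AATGAGG) matches the top strand directly at positions 67–73; it anneals to the bottom strand with its 3' end pointing downstream toward position 73.
The 3' ends diverge (primer 1 extends toward position 1, primer 2 toward position 104), so the primers never converge on a shared product.

No product — the primers' 3' ends point away from each other.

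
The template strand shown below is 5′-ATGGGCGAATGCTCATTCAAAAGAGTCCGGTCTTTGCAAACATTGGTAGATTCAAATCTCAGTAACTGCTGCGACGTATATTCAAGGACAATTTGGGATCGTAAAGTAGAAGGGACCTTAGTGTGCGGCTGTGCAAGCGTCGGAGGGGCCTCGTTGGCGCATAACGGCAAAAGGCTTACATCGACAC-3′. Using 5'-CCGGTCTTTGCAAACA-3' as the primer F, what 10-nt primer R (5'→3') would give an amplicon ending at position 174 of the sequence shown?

5'-CCTTTTGCCG-3'

The forward primer binds at positions 27–42; the product's 3' end on the top strand is position 174.
The reverse primer anneals to the top strand over positions 165–174, i.e. to CGGCAAAAGG.
Its sequence written 5'→3' is the reverse complement: CCTTTTGCCG.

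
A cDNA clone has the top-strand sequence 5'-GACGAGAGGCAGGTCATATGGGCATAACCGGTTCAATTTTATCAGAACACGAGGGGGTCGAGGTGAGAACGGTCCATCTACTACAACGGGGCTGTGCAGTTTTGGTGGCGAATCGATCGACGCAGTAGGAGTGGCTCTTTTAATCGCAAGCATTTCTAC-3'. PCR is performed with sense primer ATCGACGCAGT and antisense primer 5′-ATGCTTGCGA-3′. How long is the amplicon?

38 bp

The forward primer matches the template at positions 116–126.
The reverse primer's reverse complement is TCGCAAGCAT, which matches the template at positions 144–153.
Amplicon spans positions 116–153: 38 bp.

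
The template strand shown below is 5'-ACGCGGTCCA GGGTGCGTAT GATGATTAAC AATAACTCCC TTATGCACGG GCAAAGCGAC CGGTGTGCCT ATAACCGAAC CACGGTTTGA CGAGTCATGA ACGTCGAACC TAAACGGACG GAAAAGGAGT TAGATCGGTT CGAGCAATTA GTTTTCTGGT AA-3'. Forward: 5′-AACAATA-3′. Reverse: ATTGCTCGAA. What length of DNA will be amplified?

Forward primer AACAATA is found on the top strand at positions 28–34.
The reverse primer's reverse complement is TTCGAGCAAT, which matches the template at positions 139–148.
The product runs from position 28 to position 148, so its length is 148 − 28 + 1 = 121 bp.

121 bp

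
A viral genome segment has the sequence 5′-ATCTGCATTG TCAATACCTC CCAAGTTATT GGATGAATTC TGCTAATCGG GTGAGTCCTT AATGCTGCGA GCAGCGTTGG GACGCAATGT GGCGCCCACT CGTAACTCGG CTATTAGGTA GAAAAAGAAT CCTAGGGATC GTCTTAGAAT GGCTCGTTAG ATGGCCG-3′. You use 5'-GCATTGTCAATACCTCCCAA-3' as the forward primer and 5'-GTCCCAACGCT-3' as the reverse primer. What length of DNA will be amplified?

79 bp

Forward primer GCATTGTCAATACCTCCCAA is found on the top strand at positions 5–24.
Reverse complement of the reverse primer: AGCGTTGGGAC. This occurs on the top strand at positions 73–83.
Amplicon spans positions 5–83: 79 bp.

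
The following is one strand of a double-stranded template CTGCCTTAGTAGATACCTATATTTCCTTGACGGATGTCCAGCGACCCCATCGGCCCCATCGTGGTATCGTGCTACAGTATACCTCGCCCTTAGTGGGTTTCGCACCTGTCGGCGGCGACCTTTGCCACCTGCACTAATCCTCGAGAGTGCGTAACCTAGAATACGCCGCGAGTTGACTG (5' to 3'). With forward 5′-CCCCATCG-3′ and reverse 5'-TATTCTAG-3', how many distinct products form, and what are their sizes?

Two products: 119 bp, 110 bp

The forward primer CCCCATCG matches the top strand at positions 45–52, 54–61.
The reverse primer's reverse complement is CTAGAATA, matching at positions 156–163.
Each forward site pairs with the reverse site to give a product ending at position 163: sizes 119, 110 bp.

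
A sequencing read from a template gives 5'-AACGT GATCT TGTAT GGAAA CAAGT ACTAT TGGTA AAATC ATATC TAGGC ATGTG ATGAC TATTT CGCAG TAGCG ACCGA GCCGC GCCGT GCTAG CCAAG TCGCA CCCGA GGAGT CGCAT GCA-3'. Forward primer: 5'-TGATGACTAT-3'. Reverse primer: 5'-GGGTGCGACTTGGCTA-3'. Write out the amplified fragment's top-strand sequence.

Scanning the template, TGATGACTAT occurs at positions 54–63; this primer anneals to the bottom strand there with its 3' end pointing downstream.
The reverse primer's reverse complement is TAGCCAAGTCGCACCC, which matches the template at positions 93–108.
The product is the template from position 54 through 108 (55 bp).

5'-TGATGACTATTTCGCAGTAGCGACCGAGCCGCGCCGTGCTAGCCAAGTCGCACCC-3'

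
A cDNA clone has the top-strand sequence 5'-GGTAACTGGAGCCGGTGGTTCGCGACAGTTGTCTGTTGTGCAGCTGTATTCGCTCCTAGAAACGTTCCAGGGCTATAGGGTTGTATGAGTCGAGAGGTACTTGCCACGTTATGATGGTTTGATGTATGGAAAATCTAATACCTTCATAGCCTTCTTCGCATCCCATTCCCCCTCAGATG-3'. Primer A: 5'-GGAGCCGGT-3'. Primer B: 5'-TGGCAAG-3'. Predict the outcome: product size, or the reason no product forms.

Yes — a 99 bp product.

Primer A (GGAGCCGGT) matches the top strand at positions 8–16; it acts as a forward primer.
Primer B's reverse complement is CTTGCCA, matching the top strand at positions 100–106; it acts as a reverse primer.
The 3' ends face each other across positions 8–106, giving a 99 bp product.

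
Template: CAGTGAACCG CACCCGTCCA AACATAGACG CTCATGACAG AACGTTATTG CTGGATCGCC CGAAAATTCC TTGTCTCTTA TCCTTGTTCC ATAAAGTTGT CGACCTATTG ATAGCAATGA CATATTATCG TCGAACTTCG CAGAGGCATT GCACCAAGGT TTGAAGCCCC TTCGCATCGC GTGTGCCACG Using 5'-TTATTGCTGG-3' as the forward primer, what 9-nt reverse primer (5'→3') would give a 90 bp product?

The forward primer binds at positions 45–54, so a 90 bp product ends at position 45 + 90 − 1 = 134.
The reverse primer anneals to the top strand over positions 126–134, i.e. to TATCGTCGA.
Its sequence written 5'→3' is the reverse complement: TCGACGATA.

5'-TCGACGATA-3'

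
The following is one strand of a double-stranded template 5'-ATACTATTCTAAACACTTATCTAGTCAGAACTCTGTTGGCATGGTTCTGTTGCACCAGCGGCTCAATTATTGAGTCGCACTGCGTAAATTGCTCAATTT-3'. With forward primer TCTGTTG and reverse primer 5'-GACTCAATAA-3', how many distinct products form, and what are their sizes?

The forward primer TCTGTTG matches the top strand at positions 32–38, 46–52.
The reverse primer's reverse complement is TTATTGAGTC, matching at positions 67–76.
Each forward site pairs with the reverse site to give a product ending at position 76: sizes 45, 31 bp.

Two products: 45 bp, 31 bp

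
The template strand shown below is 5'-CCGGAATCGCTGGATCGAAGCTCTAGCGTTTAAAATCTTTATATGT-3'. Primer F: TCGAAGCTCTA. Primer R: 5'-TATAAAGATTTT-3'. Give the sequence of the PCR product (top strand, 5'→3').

5'-TCGAAGCTCTAGCGTTTAAAATCTTTATA-3'

Scanning the template, TCGAAGCTCTA occurs at positions 15–25; this primer anneals to the bottom strand there with its 3' end pointing downstream.
Reverse complement of the reverse primer: AAAATCTTTATA. This occurs on the top strand at positions 32–43.
The product is the template from position 15 through 43 (29 bp).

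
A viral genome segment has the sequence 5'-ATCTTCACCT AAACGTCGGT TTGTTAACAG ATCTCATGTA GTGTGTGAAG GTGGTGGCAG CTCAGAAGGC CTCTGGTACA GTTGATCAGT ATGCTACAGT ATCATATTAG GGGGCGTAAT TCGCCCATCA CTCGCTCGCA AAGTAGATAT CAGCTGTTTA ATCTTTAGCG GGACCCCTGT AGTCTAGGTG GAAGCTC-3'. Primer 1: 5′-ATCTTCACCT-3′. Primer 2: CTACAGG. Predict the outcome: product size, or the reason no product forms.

Primer 1 (ATCTTCACCT) matches the top strand at positions 1–10; it acts as a forward primer.
Primer 2's reverse complement is CCTGTAG, matching the top strand at positions 176–182; it acts as a reverse primer.
The 3' ends face each other across positions 1–182, giving a 182 bp product.

Yes — a 182 bp product.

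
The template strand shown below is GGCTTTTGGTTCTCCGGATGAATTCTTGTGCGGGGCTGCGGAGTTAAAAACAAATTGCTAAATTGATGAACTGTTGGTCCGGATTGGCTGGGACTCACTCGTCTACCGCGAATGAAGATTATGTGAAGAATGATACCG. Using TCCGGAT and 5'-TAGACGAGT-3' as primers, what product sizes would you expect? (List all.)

The forward primer TCCGGAT matches the top strand at positions 13–19, 78–84.
The reverse primer's reverse complement is ACTCGTCTA, matching at positions 97–105.
Each forward site pairs with the reverse site to give a product ending at position 105: sizes 93, 28 bp.

93 bp, 28 bp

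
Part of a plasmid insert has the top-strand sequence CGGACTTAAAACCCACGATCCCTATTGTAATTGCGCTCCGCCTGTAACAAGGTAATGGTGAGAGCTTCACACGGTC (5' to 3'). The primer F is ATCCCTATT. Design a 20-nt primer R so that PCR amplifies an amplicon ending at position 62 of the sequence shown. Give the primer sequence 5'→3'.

5'-CTCACCATTACCTTGTTACA-3'

The forward primer binds at positions 18–26; the product's 3' end on the top strand is position 62.
The reverse primer anneals to the top strand over positions 43–62, i.e. to TGTAACAAGGTAATGGTGAG.
Its sequence written 5'→3' is the reverse complement: CTCACCATTACCTTGTTACA.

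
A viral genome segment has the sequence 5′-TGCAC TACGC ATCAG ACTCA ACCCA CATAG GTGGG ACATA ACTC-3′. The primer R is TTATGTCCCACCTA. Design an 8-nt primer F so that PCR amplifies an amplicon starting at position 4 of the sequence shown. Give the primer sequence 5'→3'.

The reverse primer's reverse complement TAGGTGGGACATAA matches the template at positions 28–41; the product starts at position 4.
The forward primer is identical to the top strand over positions 4–11: ACTACGCA.

5'-ACTACGCA-3'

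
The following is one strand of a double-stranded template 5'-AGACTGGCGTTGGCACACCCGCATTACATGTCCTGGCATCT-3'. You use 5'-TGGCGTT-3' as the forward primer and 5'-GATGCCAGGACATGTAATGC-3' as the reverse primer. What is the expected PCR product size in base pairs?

36 bp

Forward primer TGGCGTT is found on the top strand at positions 5–11.
The reverse primer's reverse complement is GCATTACATGTCCTGGCATC, which matches the template at positions 21–40.
The product runs from position 5 to position 40, so its length is 40 − 5 + 1 = 36 bp.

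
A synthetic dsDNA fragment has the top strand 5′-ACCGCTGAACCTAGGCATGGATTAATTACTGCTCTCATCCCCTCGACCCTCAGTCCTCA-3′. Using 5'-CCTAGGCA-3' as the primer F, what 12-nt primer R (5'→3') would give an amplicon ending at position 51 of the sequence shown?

5'-GAGGGTCGAGGG-3'

The forward primer binds at positions 10–17; the product's 3' end on the top strand is position 51.
The reverse primer anneals to the top strand over positions 40–51, i.e. to CCCTCGACCCTC.
Its sequence written 5'→3' is the reverse complement: GAGGGTCGAGGG.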